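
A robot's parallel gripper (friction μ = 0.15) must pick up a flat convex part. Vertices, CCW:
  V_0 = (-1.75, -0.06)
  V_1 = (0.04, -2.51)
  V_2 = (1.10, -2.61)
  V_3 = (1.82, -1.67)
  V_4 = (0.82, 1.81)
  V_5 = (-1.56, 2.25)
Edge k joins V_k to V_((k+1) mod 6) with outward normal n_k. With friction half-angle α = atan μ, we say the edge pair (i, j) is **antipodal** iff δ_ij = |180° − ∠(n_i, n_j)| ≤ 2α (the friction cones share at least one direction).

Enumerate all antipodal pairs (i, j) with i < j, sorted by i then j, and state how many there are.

α = atan 0.15 = 8.53°;  2α = 17.06°
n_0 = (-0.8075, -0.5899)
n_1 = (-0.0939, -0.9956)
n_2 = (+0.7939, -0.6081)
n_3 = (+0.9611, +0.2762)
n_4 = (+0.1818, +0.9833)
n_5 = (-0.9966, +0.0820)
  (0,1): δ = 131.54°  ·
  (0,2): δ = 73.60°  ·
  (0,3): δ = 20.12°  ·
  (0,4): δ = 43.37°  ·
  (0,5): δ = 139.15°  ·
  (1,2): δ = 122.06°  ·
  (1,3): δ = 68.58°  ·
  (1,4): δ = 5.08°  ✓
  (1,5): δ = 90.69°  ·
  (2,3): δ = 126.52°  ·
  (2,4): δ = 63.02°  ·
  (2,5): δ = 32.75°  ·
  (3,4): δ = 116.51°  ·
  (3,5): δ = 20.73°  ·
  (4,5): δ = 84.23°  ·
antipodal pairs: 1

count = 1; pairs: (1,4)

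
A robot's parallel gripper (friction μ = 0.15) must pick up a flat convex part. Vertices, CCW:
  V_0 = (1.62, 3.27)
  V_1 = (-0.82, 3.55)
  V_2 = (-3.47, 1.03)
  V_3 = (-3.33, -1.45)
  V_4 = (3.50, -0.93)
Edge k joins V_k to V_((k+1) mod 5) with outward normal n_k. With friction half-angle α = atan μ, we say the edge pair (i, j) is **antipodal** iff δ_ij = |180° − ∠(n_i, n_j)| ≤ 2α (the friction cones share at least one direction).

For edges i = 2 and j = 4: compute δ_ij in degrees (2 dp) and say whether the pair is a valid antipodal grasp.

α = atan 0.15 = 8.53°;  2α = 17.06°
edge 2: e_2 = (+0.14, -2.48);  n_2 = (-0.9984, -0.0564)
edge 4: e_4 = (-1.88, +4.20);  n_4 = (+0.9127, +0.4086)
∠(n_2, n_4) = 159.12°
δ = |180° − 159.12°| = 20.88°
20.88° > 2α = 17.06°  →  invalid

δ = 20.88°, invalid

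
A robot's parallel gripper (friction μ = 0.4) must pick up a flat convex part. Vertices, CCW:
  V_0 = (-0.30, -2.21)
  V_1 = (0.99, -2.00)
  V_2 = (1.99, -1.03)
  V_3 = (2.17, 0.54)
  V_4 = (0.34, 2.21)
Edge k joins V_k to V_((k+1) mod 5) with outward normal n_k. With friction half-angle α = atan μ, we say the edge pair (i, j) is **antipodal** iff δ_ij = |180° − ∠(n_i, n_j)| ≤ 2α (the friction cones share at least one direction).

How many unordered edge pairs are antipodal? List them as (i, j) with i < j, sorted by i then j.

α = atan 0.4 = 21.80°;  2α = 43.60°
n_0 = (+0.1607, -0.9870)
n_1 = (+0.6963, -0.7178)
n_2 = (+0.9935, -0.1139)
n_3 = (+0.6741, +0.7387)
n_4 = (-0.9897, +0.1433)
  (0,1): δ = 145.12°  ·
  (0,2): δ = 105.79°  ·
  (0,3): δ = 51.63°  ·
  (0,4): δ = 72.51°  ·
  (1,2): δ = 140.67°  ·
  (1,3): δ = 86.51°  ·
  (1,4): δ = 37.63°  ✓
  (2,3): δ = 125.84°  ·
  (2,4): δ = 1.70°  ✓
  (3,4): δ = 55.86°  ·
antipodal pairs: 2

count = 2; pairs: (1,4), (2,4)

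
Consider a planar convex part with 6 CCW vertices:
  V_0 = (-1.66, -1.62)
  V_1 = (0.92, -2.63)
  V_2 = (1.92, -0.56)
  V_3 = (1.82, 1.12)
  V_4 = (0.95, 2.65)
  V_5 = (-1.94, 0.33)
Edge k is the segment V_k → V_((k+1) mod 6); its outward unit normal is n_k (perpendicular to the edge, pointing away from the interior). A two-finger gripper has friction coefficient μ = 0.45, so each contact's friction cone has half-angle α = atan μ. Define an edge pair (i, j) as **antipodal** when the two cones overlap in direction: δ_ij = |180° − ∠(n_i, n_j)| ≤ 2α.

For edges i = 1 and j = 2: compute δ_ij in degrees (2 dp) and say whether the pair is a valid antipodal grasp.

α = atan 0.45 = 24.23°;  2α = 48.46°
edge 1: e_1 = (+1.00, +2.07);  n_1 = (+0.9004, -0.4350)
edge 2: e_2 = (-0.10, +1.68);  n_2 = (+0.9982, +0.0594)
∠(n_1, n_2) = 29.19°
δ = |180° − 29.19°| = 150.81°
150.81° > 2α = 48.46°  →  invalid

δ = 150.81°, invalid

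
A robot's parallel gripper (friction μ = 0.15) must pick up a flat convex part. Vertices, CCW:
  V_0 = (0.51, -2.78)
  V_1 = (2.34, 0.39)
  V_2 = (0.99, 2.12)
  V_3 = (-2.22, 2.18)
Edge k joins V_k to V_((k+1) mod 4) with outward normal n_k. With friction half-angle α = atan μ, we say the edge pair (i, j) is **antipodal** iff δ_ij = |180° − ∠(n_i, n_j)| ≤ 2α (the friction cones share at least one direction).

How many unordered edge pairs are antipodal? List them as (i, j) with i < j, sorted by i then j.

count = 1; pairs: (1,3)

α = atan 0.15 = 8.53°;  2α = 17.06°
n_0 = (+0.8660, -0.5000)
n_1 = (+0.7884, +0.6152)
n_2 = (+0.0187, +0.9998)
n_3 = (-0.8761, -0.4822)
  (0,1): δ = 112.04°  ·
  (0,2): δ = 61.07°  ·
  (0,3): δ = 58.83°  ·
  (1,2): δ = 129.04°  ·
  (1,3): δ = 9.14°  ✓
  (2,3): δ = 60.10°  ·
antipodal pairs: 1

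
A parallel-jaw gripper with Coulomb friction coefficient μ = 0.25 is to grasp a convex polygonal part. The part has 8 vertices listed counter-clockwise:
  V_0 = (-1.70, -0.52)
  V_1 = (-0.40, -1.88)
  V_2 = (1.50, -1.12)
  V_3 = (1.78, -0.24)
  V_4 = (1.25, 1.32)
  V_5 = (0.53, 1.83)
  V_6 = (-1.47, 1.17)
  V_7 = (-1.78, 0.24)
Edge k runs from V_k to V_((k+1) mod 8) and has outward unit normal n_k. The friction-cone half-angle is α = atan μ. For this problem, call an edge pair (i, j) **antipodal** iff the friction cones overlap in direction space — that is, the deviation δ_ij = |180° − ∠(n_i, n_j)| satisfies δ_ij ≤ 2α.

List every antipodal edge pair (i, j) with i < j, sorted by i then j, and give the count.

count = 6; pairs: (0,3), (0,4), (1,5), (2,6), (2,7), (3,7)

α = atan 0.25 = 14.04°;  2α = 28.07°
n_0 = (-0.7229, -0.6910)
n_1 = (+0.3714, -0.9285)
n_2 = (+0.9529, -0.3032)
n_3 = (+0.9468, +0.3217)
n_4 = (+0.5780, +0.8160)
n_5 = (-0.3134, +0.9496)
n_6 = (-0.9487, +0.3162)
n_7 = (-0.9945, -0.1047)
  (0,1): δ = 111.91°  ·
  (0,2): δ = 61.36°  ·
  (0,3): δ = 24.94°  ✓
  (0,4): δ = 10.98°  ✓
  (0,5): δ = 64.56°  ·
  (0,6): δ = 117.86°  ·
  (0,7): δ = 142.30°  ·
  (1,2): δ = 129.45°  ·
  (1,3): δ = 93.04°  ·
  (1,4): δ = 57.11°  ·
  (1,5): δ = 3.54°  ✓
  (1,6): δ = 49.76°  ·
  (1,7): δ = 74.21°  ·
  (2,3): δ = 143.59°  ·
  (2,4): δ = 107.66°  ·
  (2,5): δ = 54.09°  ·
  (2,6): δ = 0.78°  ✓
  (2,7): δ = 23.66°  ✓
  (3,4): δ = 144.08°  ·
  (3,5): δ = 90.50°  ·
  (3,6): δ = 37.20°  ·
  (3,7): δ = 12.76°  ✓
  (4,5): δ = 126.43°  ·
  (4,6): δ = 73.12°  ·
  (4,7): δ = 48.68°  ·
  (5,6): δ = 126.70°  ·
  (5,7): δ = 102.25°  ·
  (6,7): δ = 155.56°  ·
antipodal pairs: 6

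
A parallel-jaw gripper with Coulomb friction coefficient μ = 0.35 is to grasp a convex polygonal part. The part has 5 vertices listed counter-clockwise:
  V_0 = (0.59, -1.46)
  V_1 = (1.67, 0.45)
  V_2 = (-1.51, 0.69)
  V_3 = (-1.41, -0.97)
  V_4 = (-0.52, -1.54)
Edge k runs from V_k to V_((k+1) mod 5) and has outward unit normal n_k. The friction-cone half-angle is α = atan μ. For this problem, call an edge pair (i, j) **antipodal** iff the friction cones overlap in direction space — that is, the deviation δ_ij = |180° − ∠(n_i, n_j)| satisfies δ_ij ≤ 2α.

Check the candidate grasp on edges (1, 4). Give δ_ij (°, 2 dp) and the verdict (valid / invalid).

α = atan 0.35 = 19.29°;  2α = 38.58°
edge 1: e_1 = (-3.18, +0.24);  n_1 = (+0.0753, +0.9972)
edge 4: e_4 = (+1.11, +0.08);  n_4 = (+0.0719, -0.9974)
∠(n_1, n_4) = 171.56°
δ = |180° − 171.56°| = 8.44°
8.44° ≤ 2α = 38.58°  →  valid

δ = 8.44°, valid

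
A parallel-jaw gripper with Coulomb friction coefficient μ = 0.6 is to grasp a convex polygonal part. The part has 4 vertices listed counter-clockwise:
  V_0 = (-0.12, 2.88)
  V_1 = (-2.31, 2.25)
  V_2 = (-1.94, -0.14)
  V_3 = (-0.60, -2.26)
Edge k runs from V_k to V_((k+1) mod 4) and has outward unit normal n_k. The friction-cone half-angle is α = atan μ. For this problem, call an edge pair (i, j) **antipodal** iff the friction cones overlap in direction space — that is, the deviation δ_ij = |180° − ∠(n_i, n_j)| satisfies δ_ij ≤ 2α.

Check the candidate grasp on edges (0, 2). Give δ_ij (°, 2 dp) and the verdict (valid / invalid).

α = atan 0.6 = 30.96°;  2α = 61.93°
edge 0: e_0 = (-2.19, -0.63);  n_0 = (-0.2765, +0.9610)
edge 2: e_2 = (+1.34, -2.12);  n_2 = (-0.8453, -0.5343)
∠(n_0, n_2) = 106.25°
δ = |180° − 106.25°| = 73.75°
73.75° > 2α = 61.93°  →  invalid

δ = 73.75°, invalid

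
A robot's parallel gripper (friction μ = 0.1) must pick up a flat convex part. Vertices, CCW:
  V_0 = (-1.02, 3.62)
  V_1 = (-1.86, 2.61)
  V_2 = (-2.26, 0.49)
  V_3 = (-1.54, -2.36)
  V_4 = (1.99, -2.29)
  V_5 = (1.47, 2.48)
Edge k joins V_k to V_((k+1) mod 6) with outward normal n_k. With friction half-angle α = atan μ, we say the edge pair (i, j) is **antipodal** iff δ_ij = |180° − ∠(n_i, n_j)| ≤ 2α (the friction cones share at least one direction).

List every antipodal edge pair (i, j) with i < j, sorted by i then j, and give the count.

α = atan 0.1 = 5.71°;  2α = 11.42°
n_0 = (-0.7688, +0.6394)
n_1 = (-0.9827, +0.1854)
n_2 = (-0.9695, -0.2449)
n_3 = (+0.0198, -0.9998)
n_4 = (+0.9941, +0.1084)
n_5 = (+0.4163, +0.9092)
  (0,1): δ = 150.94°  ·
  (0,2): δ = 126.07°  ·
  (0,3): δ = 49.11°  ·
  (0,4): δ = 45.97°  ·
  (0,5): δ = 105.15°  ·
  (1,2): δ = 155.14°  ·
  (1,3): δ = 78.18°  ·
  (1,4): δ = 16.91°  ·
  (1,5): δ = 76.09°  ·
  (2,3): δ = 103.04°  ·
  (2,4): δ = 7.96°  ✓
  (2,5): δ = 51.22°  ·
  (3,4): δ = 84.91°  ·
  (3,5): δ = 25.74°  ·
  (4,5): δ = 120.82°  ·
antipodal pairs: 1

count = 1; pairs: (2,4)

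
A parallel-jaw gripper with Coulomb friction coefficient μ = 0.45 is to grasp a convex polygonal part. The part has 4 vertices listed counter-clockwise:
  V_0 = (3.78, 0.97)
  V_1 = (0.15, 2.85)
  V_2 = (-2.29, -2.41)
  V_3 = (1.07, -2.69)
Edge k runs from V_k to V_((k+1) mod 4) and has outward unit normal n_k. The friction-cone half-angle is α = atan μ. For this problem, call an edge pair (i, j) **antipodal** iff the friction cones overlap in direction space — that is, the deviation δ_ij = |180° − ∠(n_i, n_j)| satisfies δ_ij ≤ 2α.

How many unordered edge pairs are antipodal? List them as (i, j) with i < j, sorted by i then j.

α = atan 0.45 = 24.23°;  2α = 48.46°
n_0 = (+0.4599, +0.8880)
n_1 = (-0.9072, +0.4208)
n_2 = (-0.0830, -0.9965)
n_3 = (+0.8037, -0.5951)
  (0,1): δ = 87.51°  ·
  (0,2): δ = 22.62°  ✓
  (0,3): δ = 80.86°  ·
  (1,2): δ = 69.88°  ·
  (1,3): δ = 11.63°  ✓
  (2,3): δ = 121.75°  ·
antipodal pairs: 2

count = 2; pairs: (0,2), (1,3)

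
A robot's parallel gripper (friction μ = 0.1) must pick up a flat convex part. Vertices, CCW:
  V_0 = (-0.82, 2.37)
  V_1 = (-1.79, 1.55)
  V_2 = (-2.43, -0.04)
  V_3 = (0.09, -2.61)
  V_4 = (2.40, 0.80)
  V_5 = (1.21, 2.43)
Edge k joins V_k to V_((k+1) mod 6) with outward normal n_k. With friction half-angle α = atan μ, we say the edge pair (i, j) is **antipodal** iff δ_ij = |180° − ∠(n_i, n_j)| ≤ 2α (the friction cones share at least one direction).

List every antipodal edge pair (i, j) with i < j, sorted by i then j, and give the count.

α = atan 0.1 = 5.71°;  2α = 11.42°
n_0 = (-0.6456, +0.7637)
n_1 = (-0.9277, +0.3734)
n_2 = (-0.7140, -0.7001)
n_3 = (+0.8279, -0.5608)
n_4 = (+0.8077, +0.5896)
n_5 = (-0.0295, +0.9996)
  (0,1): δ = 152.14°  ·
  (0,2): δ = 85.77°  ·
  (0,3): δ = 15.68°  ·
  (0,4): δ = 85.92°  ·
  (0,5): δ = 141.48°  ·
  (1,2): δ = 113.64°  ·
  (1,3): δ = 12.19°  ·
  (1,4): δ = 58.06°  ·
  (1,5): δ = 113.62°  ·
  (2,3): δ = 78.55°  ·
  (2,4): δ = 8.31°  ✓
  (2,5): δ = 47.26°  ·
  (3,4): δ = 109.75°  ·
  (3,5): δ = 54.19°  ·
  (4,5): δ = 124.44°  ·
antipodal pairs: 1

count = 1; pairs: (2,4)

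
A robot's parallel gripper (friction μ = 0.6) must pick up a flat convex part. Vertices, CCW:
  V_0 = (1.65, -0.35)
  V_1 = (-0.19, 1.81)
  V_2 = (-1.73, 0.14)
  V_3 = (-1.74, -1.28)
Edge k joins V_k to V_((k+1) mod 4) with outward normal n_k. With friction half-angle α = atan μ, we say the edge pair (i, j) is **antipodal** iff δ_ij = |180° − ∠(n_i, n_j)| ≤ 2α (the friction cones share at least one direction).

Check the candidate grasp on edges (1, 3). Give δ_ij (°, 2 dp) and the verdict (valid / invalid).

δ = 31.98°, valid

α = atan 0.6 = 30.96°;  2α = 61.93°
edge 1: e_1 = (-1.54, -1.67);  n_1 = (-0.7351, +0.6779)
edge 3: e_3 = (+3.39, +0.93);  n_3 = (+0.2646, -0.9644)
∠(n_1, n_3) = 148.02°
δ = |180° − 148.02°| = 31.98°
31.98° ≤ 2α = 61.93°  →  valid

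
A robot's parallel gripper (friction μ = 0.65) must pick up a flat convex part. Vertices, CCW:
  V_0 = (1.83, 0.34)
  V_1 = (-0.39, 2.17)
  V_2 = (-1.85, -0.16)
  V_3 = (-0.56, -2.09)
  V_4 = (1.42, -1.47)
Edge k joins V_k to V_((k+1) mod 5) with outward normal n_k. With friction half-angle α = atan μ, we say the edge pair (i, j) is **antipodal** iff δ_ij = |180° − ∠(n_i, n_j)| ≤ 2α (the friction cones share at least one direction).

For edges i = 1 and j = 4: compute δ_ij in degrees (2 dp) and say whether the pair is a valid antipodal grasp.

α = atan 0.65 = 33.02°;  2α = 66.05°
edge 1: e_1 = (-1.46, -2.33);  n_1 = (-0.8474, +0.5310)
edge 4: e_4 = (+0.41, +1.81);  n_4 = (+0.9753, -0.2209)
∠(n_1, n_4) = 160.69°
δ = |180° − 160.69°| = 19.31°
19.31° ≤ 2α = 66.05°  →  valid

δ = 19.31°, valid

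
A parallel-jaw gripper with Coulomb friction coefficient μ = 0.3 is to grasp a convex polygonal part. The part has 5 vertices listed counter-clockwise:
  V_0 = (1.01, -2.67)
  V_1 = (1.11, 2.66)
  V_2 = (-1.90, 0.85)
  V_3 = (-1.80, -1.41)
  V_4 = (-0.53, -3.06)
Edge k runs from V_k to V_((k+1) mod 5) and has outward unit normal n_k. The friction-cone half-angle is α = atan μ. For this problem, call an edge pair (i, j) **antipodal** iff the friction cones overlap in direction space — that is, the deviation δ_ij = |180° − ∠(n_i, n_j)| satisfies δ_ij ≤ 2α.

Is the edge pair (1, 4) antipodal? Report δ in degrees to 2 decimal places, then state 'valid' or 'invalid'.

α = atan 0.3 = 16.70°;  2α = 33.40°
edge 1: e_1 = (-3.01, -1.81);  n_1 = (-0.5153, +0.8570)
edge 4: e_4 = (+1.54, +0.39);  n_4 = (+0.2455, -0.9694)
∠(n_1, n_4) = 163.19°
δ = |180° − 163.19°| = 16.81°
16.81° ≤ 2α = 33.40°  →  valid

δ = 16.81°, valid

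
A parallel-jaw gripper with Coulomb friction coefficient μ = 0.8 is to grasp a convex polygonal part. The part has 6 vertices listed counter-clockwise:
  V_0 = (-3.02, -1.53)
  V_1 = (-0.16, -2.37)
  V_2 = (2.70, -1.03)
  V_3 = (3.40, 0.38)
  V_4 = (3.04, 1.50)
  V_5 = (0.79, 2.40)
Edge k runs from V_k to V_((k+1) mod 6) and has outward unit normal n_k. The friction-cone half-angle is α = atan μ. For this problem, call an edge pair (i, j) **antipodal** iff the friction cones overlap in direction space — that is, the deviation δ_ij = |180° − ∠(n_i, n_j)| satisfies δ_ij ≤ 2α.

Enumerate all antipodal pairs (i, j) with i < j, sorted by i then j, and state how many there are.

α = atan 0.8 = 38.66°;  2α = 77.32°
n_0 = (-0.2818, -0.9595)
n_1 = (+0.4243, -0.9055)
n_2 = (+0.8957, -0.4447)
n_3 = (+0.9520, +0.3060)
n_4 = (+0.3714, +0.9285)
n_5 = (-0.7180, +0.6961)
  (0,1): δ = 138.53°  ·
  (0,2): δ = 100.03°  ·
  (0,3): δ = 55.81°  ✓
  (0,4): δ = 5.43°  ✓
  (0,5): δ = 62.26°  ✓
  (1,2): δ = 141.51°  ·
  (1,3): δ = 97.29°  ·
  (1,4): δ = 46.91°  ✓
  (1,5): δ = 20.78°  ✓
  (2,3): δ = 135.78°  ·
  (2,4): δ = 85.40°  ·
  (2,5): δ = 17.71°  ✓
  (3,4): δ = 129.62°  ·
  (3,5): δ = 61.93°  ✓
  (4,5): δ = 112.31°  ·
antipodal pairs: 7

count = 7; pairs: (0,3), (0,4), (0,5), (1,4), (1,5), (2,5), (3,5)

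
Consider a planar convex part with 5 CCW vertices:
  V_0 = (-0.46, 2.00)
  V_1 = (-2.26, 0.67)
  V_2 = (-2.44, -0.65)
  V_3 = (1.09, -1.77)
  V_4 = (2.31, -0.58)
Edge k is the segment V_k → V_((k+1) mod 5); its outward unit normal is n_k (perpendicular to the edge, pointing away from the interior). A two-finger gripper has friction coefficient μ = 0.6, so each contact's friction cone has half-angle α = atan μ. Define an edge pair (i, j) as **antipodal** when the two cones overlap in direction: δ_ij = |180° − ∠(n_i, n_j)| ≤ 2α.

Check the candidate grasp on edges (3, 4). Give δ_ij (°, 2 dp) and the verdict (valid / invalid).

δ = 87.25°, invalid

α = atan 0.6 = 30.96°;  2α = 61.93°
edge 3: e_3 = (+1.22, +1.19);  n_3 = (+0.6983, -0.7159)
edge 4: e_4 = (-2.77, +2.58);  n_4 = (+0.6816, +0.7318)
∠(n_3, n_4) = 92.75°
δ = |180° − 92.75°| = 87.25°
87.25° > 2α = 61.93°  →  invalid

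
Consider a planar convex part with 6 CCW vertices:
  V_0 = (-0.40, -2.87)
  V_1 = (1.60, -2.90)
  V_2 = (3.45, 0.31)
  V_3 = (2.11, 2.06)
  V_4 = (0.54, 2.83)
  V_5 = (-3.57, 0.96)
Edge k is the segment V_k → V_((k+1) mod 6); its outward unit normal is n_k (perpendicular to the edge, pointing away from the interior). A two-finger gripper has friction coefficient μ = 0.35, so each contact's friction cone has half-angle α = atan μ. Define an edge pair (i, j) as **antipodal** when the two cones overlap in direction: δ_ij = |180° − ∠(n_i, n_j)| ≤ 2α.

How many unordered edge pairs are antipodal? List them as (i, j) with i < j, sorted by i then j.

count = 5; pairs: (0,3), (0,4), (1,4), (2,5), (3,5)

α = atan 0.35 = 19.29°;  2α = 38.58°
n_0 = (-0.0150, -0.9999)
n_1 = (+0.8664, -0.4993)
n_2 = (+0.7940, +0.6080)
n_3 = (+0.4403, +0.8978)
n_4 = (-0.4141, +0.9102)
n_5 = (-0.7704, -0.6376)
  (0,1): δ = 119.10°  ·
  (0,2): δ = 51.70°  ·
  (0,3): δ = 25.27°  ✓
  (0,4): δ = 25.32°  ✓
  (0,5): δ = 130.47°  ·
  (1,2): δ = 112.60°  ·
  (1,3): δ = 86.17°  ·
  (1,4): δ = 35.58°  ✓
  (1,5): δ = 69.57°  ·
  (2,3): δ = 153.57°  ·
  (2,4): δ = 102.98°  ·
  (2,5): δ = 2.17°  ✓
  (3,4): δ = 129.41°  ·
  (3,5): δ = 24.26°  ✓
  (4,5): δ = 74.85°  ·
antipodal pairs: 5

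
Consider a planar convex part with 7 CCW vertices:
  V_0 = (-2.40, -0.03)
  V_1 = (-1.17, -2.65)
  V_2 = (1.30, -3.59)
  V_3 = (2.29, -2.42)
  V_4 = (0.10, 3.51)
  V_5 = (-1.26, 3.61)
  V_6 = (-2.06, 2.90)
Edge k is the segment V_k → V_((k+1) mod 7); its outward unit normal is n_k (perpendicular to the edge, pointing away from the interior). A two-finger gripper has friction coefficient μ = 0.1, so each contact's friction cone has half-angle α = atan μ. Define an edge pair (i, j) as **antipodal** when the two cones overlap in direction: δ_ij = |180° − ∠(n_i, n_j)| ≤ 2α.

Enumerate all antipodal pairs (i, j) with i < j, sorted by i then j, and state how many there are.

count = 2; pairs: (0,3), (2,5)

α = atan 0.1 = 5.71°;  2α = 11.42°
n_0 = (-0.9052, -0.4250)
n_1 = (-0.3557, -0.9346)
n_2 = (+0.7634, -0.6459)
n_3 = (+0.9381, +0.3464)
n_4 = (+0.0733, +0.9973)
n_5 = (-0.6638, +0.7479)
n_6 = (-0.9933, +0.1153)
  (0,1): δ = 135.98°  ·
  (0,2): δ = 65.38°  ·
  (0,3): δ = 4.88°  ✓
  (0,4): δ = 60.65°  ·
  (0,5): δ = 106.44°  ·
  (0,6): δ = 148.23°  ·
  (1,2): δ = 109.40°  ·
  (1,3): δ = 48.90°  ·
  (1,4): δ = 16.63°  ·
  (1,5): δ = 62.42°  ·
  (1,6): δ = 104.22°  ·
  (2,3): δ = 119.49°  ·
  (2,4): δ = 53.97°  ·
  (2,5): δ = 8.17°  ✓
  (2,6): δ = 33.62°  ·
  (3,4): δ = 114.47°  ·
  (3,5): δ = 68.68°  ·
  (3,6): δ = 26.89°  ·
  (4,5): δ = 134.21°  ·
  (4,6): δ = 92.41°  ·
  (5,6): δ = 138.21°  ·
antipodal pairs: 2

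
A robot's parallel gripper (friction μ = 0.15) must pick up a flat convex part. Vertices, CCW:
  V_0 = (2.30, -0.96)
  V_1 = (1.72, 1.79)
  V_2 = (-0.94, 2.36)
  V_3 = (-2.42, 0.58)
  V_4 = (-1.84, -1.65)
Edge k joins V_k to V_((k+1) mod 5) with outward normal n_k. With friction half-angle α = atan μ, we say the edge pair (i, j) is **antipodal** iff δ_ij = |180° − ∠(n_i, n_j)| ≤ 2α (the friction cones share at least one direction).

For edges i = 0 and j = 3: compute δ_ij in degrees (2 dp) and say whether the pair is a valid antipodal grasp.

α = atan 0.15 = 8.53°;  2α = 17.06°
edge 0: e_0 = (-0.58, +2.75);  n_0 = (+0.9785, +0.2064)
edge 3: e_3 = (+0.58, -2.23);  n_3 = (-0.9678, -0.2517)
∠(n_0, n_3) = 177.33°
δ = |180° − 177.33°| = 2.67°
2.67° ≤ 2α = 17.06°  →  valid

δ = 2.67°, valid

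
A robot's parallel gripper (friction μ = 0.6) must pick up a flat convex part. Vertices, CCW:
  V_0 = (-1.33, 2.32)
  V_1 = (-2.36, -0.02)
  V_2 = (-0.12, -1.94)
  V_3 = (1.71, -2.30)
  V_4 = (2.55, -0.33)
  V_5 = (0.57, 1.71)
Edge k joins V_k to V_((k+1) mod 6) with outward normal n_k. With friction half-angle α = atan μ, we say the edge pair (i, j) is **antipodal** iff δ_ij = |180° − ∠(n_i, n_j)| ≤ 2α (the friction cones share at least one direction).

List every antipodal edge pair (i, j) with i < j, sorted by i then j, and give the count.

α = atan 0.6 = 30.96°;  2α = 61.93°
n_0 = (-0.9153, +0.4029)
n_1 = (-0.6508, -0.7593)
n_2 = (-0.1930, -0.9812)
n_3 = (+0.9199, -0.3922)
n_4 = (+0.7176, +0.6965)
n_5 = (+0.3057, +0.9521)
  (0,1): δ = 106.84°  ·
  (0,2): δ = 77.37°  ·
  (0,3): δ = 0.66°  ✓
  (0,4): δ = 67.90°  ·
  (0,5): δ = 95.96°  ·
  (1,2): δ = 150.53°  ·
  (1,3): δ = 72.49°  ·
  (1,4): δ = 5.25°  ✓
  (1,5): δ = 22.80°  ✓
  (2,3): δ = 101.96°  ·
  (2,4): δ = 34.73°  ✓
  (2,5): δ = 6.67°  ✓
  (3,4): δ = 112.76°  ·
  (3,5): δ = 84.71°  ·
  (4,5): δ = 151.94°  ·
antipodal pairs: 5

count = 5; pairs: (0,3), (1,4), (1,5), (2,4), (2,5)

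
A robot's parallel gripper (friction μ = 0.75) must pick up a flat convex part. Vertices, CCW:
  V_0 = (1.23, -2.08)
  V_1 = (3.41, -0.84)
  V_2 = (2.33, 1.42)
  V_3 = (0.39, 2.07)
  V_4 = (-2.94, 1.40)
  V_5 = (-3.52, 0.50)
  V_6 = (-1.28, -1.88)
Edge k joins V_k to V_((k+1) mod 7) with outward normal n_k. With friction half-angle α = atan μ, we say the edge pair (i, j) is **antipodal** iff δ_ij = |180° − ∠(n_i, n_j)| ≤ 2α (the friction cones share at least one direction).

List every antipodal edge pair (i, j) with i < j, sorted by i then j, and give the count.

α = atan 0.75 = 36.87°;  2α = 73.74°
n_0 = (+0.4944, -0.8692)
n_1 = (+0.9023, +0.4312)
n_2 = (+0.3177, +0.9482)
n_3 = (-0.1972, +0.9804)
n_4 = (-0.8406, +0.5417)
n_5 = (-0.7282, -0.6854)
n_6 = (-0.0794, -0.9968)
  (0,1): δ = 94.09°  ·
  (0,2): δ = 48.16°  ✓
  (0,3): δ = 18.26°  ✓
  (0,4): δ = 27.57°  ✓
  (0,5): δ = 103.63°  ·
  (0,6): δ = 145.81°  ·
  (1,2): δ = 134.07°  ·
  (1,3): δ = 104.17°  ·
  (1,4): δ = 58.34°  ✓
  (1,5): δ = 17.72°  ✓
  (1,6): δ = 59.90°  ✓
  (2,3): δ = 150.10°  ·
  (2,4): δ = 104.28°  ·
  (2,5): δ = 28.21°  ✓
  (2,6): δ = 13.97°  ✓
  (3,4): δ = 134.18°  ·
  (3,5): δ = 58.11°  ✓
  (3,6): δ = 15.93°  ✓
  (4,5): δ = 103.94°  ·
  (4,6): δ = 61.76°  ✓
  (5,6): δ = 137.82°  ·
antipodal pairs: 11

count = 11; pairs: (0,2), (0,3), (0,4), (1,4), (1,5), (1,6), (2,5), (2,6), (3,5), (3,6), (4,6)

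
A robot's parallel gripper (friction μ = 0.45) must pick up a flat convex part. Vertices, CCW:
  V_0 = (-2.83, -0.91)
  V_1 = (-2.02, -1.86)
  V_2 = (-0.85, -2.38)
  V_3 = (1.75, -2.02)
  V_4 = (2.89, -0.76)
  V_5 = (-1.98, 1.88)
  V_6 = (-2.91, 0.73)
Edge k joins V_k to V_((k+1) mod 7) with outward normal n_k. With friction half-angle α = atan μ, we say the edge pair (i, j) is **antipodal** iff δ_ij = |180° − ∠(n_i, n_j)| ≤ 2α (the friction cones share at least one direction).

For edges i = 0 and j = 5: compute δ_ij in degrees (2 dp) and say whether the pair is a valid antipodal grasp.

δ = 100.59°, invalid

α = atan 0.45 = 24.23°;  2α = 48.46°
edge 0: e_0 = (+0.81, -0.95);  n_0 = (-0.7610, -0.6488)
edge 5: e_5 = (-0.93, -1.15);  n_5 = (-0.7776, +0.6288)
∠(n_0, n_5) = 79.41°
δ = |180° − 79.41°| = 100.59°
100.59° > 2α = 48.46°  →  invalid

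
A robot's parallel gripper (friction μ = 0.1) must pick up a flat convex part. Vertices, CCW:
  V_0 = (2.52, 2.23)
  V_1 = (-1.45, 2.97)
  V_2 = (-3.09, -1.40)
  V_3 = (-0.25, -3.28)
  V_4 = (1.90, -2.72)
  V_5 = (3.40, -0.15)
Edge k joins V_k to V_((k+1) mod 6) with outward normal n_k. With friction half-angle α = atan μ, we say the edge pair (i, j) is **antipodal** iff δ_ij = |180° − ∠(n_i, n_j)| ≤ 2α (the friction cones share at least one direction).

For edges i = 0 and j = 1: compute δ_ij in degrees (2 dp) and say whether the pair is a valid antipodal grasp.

δ = 100.01°, invalid

α = atan 0.1 = 5.71°;  2α = 11.42°
edge 0: e_0 = (-3.97, +0.74);  n_0 = (+0.1832, +0.9831)
edge 1: e_1 = (-1.64, -4.37);  n_1 = (-0.9362, +0.3514)
∠(n_0, n_1) = 79.99°
δ = |180° − 79.99°| = 100.01°
100.01° > 2α = 11.42°  →  invalid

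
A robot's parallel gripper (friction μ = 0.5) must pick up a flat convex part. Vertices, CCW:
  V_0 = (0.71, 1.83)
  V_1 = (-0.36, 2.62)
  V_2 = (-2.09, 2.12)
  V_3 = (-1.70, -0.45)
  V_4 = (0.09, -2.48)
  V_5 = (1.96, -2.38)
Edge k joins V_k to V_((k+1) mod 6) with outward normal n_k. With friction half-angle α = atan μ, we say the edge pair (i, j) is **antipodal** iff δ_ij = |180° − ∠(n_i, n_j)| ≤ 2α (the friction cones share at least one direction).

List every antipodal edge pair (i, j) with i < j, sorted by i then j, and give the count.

α = atan 0.5 = 26.57°;  2α = 53.13°
n_0 = (+0.5940, +0.8045)
n_1 = (-0.2777, +0.9607)
n_2 = (-0.9887, -0.1500)
n_3 = (-0.7501, -0.6614)
n_4 = (+0.0534, -0.9986)
n_5 = (+0.9586, +0.2846)
  (0,1): δ = 127.44°  ·
  (0,2): δ = 44.93°  ✓
  (0,3): δ = 12.16°  ✓
  (0,4): δ = 39.50°  ✓
  (0,5): δ = 142.98°  ·
  (1,2): δ = 97.49°  ·
  (1,3): δ = 64.72°  ·
  (1,4): δ = 13.06°  ✓
  (1,5): δ = 90.42°  ·
  (2,3): δ = 147.22°  ·
  (2,4): δ = 95.57°  ·
  (2,5): δ = 7.91°  ✓
  (3,4): δ = 128.34°  ·
  (3,5): δ = 24.87°  ✓
  (4,5): δ = 76.52°  ·
antipodal pairs: 6

count = 6; pairs: (0,2), (0,3), (0,4), (1,4), (2,5), (3,5)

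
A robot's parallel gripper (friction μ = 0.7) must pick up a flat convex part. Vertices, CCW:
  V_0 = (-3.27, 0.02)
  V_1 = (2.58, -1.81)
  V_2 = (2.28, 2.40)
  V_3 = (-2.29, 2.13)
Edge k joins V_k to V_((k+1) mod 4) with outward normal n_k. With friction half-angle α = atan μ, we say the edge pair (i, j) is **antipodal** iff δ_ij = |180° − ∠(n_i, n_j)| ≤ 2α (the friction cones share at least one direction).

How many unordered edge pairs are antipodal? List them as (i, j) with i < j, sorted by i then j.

α = atan 0.7 = 34.99°;  2α = 69.98°
n_0 = (-0.2986, -0.9544)
n_1 = (+0.9975, +0.0711)
n_2 = (-0.0590, +0.9983)
n_3 = (-0.9070, +0.4212)
  (0,1): δ = 68.55°  ✓
  (0,2): δ = 20.75°  ✓
  (0,3): δ = 82.46°  ·
  (1,2): δ = 90.69°  ·
  (1,3): δ = 28.99°  ✓
  (2,3): δ = 118.29°  ·
antipodal pairs: 3

count = 3; pairs: (0,1), (0,2), (1,3)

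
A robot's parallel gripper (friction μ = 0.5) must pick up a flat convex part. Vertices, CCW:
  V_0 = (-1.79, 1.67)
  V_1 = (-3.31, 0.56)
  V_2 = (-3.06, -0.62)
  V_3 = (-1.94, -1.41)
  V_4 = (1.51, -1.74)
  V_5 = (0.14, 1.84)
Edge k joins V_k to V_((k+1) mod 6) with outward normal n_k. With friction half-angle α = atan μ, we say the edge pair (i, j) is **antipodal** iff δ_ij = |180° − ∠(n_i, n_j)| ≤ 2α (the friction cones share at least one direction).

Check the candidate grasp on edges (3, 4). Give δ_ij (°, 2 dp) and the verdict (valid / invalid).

δ = 63.60°, invalid

α = atan 0.5 = 26.57°;  2α = 53.13°
edge 3: e_3 = (+3.45, -0.33);  n_3 = (-0.0952, -0.9955)
edge 4: e_4 = (-1.37, +3.58);  n_4 = (+0.9339, +0.3574)
∠(n_3, n_4) = 116.40°
δ = |180° − 116.40°| = 63.60°
63.60° > 2α = 53.13°  →  invalid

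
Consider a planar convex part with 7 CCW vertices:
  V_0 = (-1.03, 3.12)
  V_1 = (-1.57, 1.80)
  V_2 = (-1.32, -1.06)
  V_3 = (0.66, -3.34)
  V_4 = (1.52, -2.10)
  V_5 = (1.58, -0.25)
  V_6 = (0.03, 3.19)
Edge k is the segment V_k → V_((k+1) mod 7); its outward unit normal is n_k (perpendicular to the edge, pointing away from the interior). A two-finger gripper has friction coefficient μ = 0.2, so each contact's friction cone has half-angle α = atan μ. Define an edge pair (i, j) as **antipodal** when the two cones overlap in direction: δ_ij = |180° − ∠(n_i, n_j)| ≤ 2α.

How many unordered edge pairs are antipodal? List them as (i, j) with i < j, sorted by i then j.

count = 5; pairs: (0,3), (0,4), (1,4), (1,5), (2,5)

α = atan 0.2 = 11.31°;  2α = 22.62°
n_0 = (-0.9255, +0.3786)
n_1 = (-0.9962, -0.0871)
n_2 = (-0.7550, -0.6557)
n_3 = (+0.8217, -0.5699)
n_4 = (+0.9995, -0.0324)
n_5 = (+0.9117, +0.4108)
n_6 = (-0.0659, +0.9978)
  (0,1): δ = 152.76°  ·
  (0,2): δ = 116.78°  ·
  (0,3): δ = 12.49°  ✓
  (0,4): δ = 20.39°  ✓
  (0,5): δ = 46.50°  ·
  (0,6): δ = 116.03°  ·
  (1,2): δ = 144.02°  ·
  (1,3): δ = 39.74°  ·
  (1,4): δ = 6.85°  ✓
  (1,5): δ = 19.26°  ✓
  (1,6): δ = 88.78°  ·
  (2,3): δ = 75.71°  ·
  (2,4): δ = 42.83°  ·
  (2,5): δ = 16.72°  ✓
  (2,6): δ = 52.81°  ·
  (3,4): δ = 147.11°  ·
  (3,5): δ = 121.00°  ·
  (3,6): δ = 51.48°  ·
  (4,5): δ = 153.89°  ·
  (4,6): δ = 84.36°  ·
  (5,6): δ = 110.48°  ·
antipodal pairs: 5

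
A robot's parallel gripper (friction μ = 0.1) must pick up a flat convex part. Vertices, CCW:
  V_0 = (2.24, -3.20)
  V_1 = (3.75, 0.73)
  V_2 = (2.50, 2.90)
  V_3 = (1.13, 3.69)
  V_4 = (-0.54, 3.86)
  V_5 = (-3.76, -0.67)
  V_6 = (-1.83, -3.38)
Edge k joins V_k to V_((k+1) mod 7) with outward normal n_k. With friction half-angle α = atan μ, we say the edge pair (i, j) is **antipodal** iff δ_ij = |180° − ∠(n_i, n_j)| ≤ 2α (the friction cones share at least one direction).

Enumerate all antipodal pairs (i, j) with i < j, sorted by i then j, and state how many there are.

α = atan 0.1 = 5.71°;  2α = 11.42°
n_0 = (+0.9335, -0.3587)
n_1 = (+0.8665, +0.4991)
n_2 = (+0.4995, +0.8663)
n_3 = (+0.1013, +0.9949)
n_4 = (-0.8151, +0.5794)
n_5 = (-0.8145, -0.5801)
n_6 = (+0.0442, -0.9990)
  (0,1): δ = 129.04°  ·
  (0,2): δ = 98.95°  ·
  (0,3): δ = 74.79°  ·
  (0,4): δ = 14.39°  ·
  (0,5): δ = 56.48°  ·
  (0,6): δ = 113.55°  ·
  (1,2): δ = 149.91°  ·
  (1,3): δ = 125.76°  ·
  (1,4): δ = 65.35°  ·
  (1,5): δ = 5.51°  ✓
  (1,6): δ = 62.59°  ·
  (2,3): δ = 155.84°  ·
  (2,4): δ = 95.44°  ·
  (2,5): δ = 24.57°  ·
  (2,6): δ = 32.50°  ·
  (3,4): δ = 119.59°  ·
  (3,5): δ = 48.73°  ·
  (3,6): δ = 8.34°  ✓
  (4,5): δ = 109.14°  ·
  (4,6): δ = 52.06°  ·
  (5,6): δ = 122.93°  ·
antipodal pairs: 2

count = 2; pairs: (1,5), (3,6)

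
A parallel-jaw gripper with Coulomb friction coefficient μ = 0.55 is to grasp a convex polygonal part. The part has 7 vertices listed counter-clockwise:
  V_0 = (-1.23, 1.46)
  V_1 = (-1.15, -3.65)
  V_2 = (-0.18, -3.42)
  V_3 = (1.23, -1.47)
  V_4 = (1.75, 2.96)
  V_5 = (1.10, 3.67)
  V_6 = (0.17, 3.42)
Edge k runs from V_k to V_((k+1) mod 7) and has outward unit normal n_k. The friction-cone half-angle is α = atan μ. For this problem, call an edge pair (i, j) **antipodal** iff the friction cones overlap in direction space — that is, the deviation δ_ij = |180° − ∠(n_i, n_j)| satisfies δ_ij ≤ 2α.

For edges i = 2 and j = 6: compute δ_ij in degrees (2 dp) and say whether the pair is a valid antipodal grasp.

δ = 0.33°, valid

α = atan 0.55 = 28.81°;  2α = 57.62°
edge 2: e_2 = (+1.41, +1.95);  n_2 = (+0.8104, -0.5859)
edge 6: e_6 = (-1.40, -1.96);  n_6 = (-0.8137, +0.5812)
∠(n_2, n_6) = 179.67°
δ = |180° − 179.67°| = 0.33°
0.33° ≤ 2α = 57.62°  →  valid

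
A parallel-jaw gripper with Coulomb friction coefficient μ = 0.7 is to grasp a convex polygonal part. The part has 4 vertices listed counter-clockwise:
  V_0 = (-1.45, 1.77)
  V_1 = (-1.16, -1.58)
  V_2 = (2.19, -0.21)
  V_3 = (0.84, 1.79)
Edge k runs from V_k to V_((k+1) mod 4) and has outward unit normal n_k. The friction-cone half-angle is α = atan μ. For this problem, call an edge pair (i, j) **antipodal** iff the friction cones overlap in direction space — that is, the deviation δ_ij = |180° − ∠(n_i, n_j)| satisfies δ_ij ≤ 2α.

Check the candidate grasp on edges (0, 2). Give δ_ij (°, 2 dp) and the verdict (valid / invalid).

α = atan 0.7 = 34.99°;  2α = 69.98°
edge 0: e_0 = (+0.29, -3.35);  n_0 = (-0.9963, -0.0862)
edge 2: e_2 = (-1.35, +2.00);  n_2 = (+0.8288, +0.5595)
∠(n_0, n_2) = 150.93°
δ = |180° − 150.93°| = 29.07°
29.07° ≤ 2α = 69.98°  →  valid

δ = 29.07°, valid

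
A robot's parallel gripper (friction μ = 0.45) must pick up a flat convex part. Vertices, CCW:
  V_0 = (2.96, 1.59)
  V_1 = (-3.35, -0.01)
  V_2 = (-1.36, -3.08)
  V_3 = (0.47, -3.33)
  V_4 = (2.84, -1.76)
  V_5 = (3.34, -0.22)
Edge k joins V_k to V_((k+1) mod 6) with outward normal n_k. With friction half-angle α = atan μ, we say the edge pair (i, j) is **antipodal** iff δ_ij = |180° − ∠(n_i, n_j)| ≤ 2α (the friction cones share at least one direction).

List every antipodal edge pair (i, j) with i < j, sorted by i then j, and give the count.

α = atan 0.45 = 24.23°;  2α = 48.46°
n_0 = (-0.2458, +0.9693)
n_1 = (-0.8391, -0.5439)
n_2 = (-0.1354, -0.9908)
n_3 = (+0.5523, -0.8337)
n_4 = (+0.9511, -0.3088)
n_5 = (+0.9787, +0.2055)
  (0,1): δ = 71.28°  ·
  (0,2): δ = 22.01°  ✓
  (0,3): δ = 19.29°  ✓
  (0,4): δ = 57.78°  ·
  (0,5): δ = 87.63°  ·
  (1,2): δ = 130.73°  ·
  (1,3): δ = 89.43°  ·
  (1,4): δ = 50.94°  ·
  (1,5): δ = 21.09°  ✓
  (2,3): δ = 138.70°  ·
  (2,4): δ = 100.21°  ·
  (2,5): δ = 70.36°  ·
  (3,4): δ = 141.51°  ·
  (3,5): δ = 111.67°  ·
  (4,5): δ = 150.16°  ·
antipodal pairs: 3

count = 3; pairs: (0,2), (0,3), (1,5)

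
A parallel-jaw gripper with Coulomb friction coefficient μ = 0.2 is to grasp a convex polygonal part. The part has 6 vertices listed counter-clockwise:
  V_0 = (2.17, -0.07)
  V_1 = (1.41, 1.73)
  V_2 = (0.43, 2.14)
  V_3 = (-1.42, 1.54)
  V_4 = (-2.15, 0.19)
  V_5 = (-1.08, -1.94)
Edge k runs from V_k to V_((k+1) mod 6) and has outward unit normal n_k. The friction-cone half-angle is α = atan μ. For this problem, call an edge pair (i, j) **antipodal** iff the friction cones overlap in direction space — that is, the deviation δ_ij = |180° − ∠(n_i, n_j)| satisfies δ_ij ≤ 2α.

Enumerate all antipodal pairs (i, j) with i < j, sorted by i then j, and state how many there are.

count = 2; pairs: (0,4), (2,5)

α = atan 0.2 = 11.31°;  2α = 22.62°
n_0 = (+0.9212, +0.3890)
n_1 = (+0.3860, +0.9225)
n_2 = (-0.3085, +0.9512)
n_3 = (-0.8796, +0.4757)
n_4 = (-0.8936, -0.4489)
n_5 = (+0.4987, -0.8668)
  (0,1): δ = 135.59°  ·
  (0,2): δ = 94.92°  ·
  (0,3): δ = 51.29°  ·
  (0,4): δ = 3.78°  ✓
  (0,5): δ = 97.02°  ·
  (1,2): δ = 139.33°  ·
  (1,3): δ = 95.70°  ·
  (1,4): δ = 40.62°  ·
  (1,5): δ = 52.62°  ·
  (2,3): δ = 136.37°  ·
  (2,4): δ = 81.30°  ·
  (2,5): δ = 11.95°  ✓
  (3,4): δ = 124.93°  ·
  (3,5): δ = 31.68°  ·
  (4,5): δ = 86.76°  ·
antipodal pairs: 2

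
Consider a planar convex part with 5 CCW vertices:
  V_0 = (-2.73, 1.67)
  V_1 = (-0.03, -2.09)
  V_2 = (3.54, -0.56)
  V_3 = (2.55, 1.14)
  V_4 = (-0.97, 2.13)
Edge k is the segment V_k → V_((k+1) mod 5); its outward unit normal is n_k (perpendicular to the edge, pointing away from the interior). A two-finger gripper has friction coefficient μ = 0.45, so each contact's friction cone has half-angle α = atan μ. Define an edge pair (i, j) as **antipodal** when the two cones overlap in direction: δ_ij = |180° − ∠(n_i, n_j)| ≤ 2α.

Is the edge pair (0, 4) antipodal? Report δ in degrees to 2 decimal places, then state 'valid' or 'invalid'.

δ = 68.97°, invalid

α = atan 0.45 = 24.23°;  2α = 48.46°
edge 0: e_0 = (+2.70, -3.76);  n_0 = (-0.8123, -0.5833)
edge 4: e_4 = (-1.76, -0.46);  n_4 = (-0.2529, +0.9675)
∠(n_0, n_4) = 111.03°
δ = |180° − 111.03°| = 68.97°
68.97° > 2α = 48.46°  →  invalid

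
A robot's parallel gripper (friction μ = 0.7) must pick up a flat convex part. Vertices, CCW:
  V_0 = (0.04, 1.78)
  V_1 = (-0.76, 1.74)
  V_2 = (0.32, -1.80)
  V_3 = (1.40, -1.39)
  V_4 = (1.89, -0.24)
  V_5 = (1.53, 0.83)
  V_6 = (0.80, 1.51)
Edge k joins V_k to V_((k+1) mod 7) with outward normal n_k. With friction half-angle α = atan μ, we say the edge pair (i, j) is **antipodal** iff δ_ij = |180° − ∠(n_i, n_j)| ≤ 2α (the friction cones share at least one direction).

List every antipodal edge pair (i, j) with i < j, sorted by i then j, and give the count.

count = 8; pairs: (0,2), (0,3), (1,3), (1,4), (1,5), (1,6), (2,5), (2,6)

α = atan 0.7 = 34.99°;  2α = 69.98°
n_0 = (-0.0499, +0.9988)
n_1 = (-0.9565, -0.2918)
n_2 = (+0.3549, -0.9349)
n_3 = (+0.9200, -0.3920)
n_4 = (+0.9478, +0.3189)
n_5 = (+0.6816, +0.7317)
n_6 = (+0.3348, +0.9423)
  (0,1): δ = 75.90°  ·
  (0,2): δ = 17.93°  ✓
  (0,3): δ = 64.06°  ✓
  (0,4): δ = 105.73°  ·
  (0,5): δ = 134.17°  ·
  (0,6): δ = 157.58°  ·
  (1,2): δ = 86.18°  ·
  (1,3): δ = 40.04°  ✓
  (1,4): δ = 1.63°  ✓
  (1,5): δ = 30.06°  ✓
  (1,6): δ = 53.48°  ✓
  (2,3): δ = 133.87°  ·
  (2,4): δ = 92.19°  ·
  (2,5): δ = 63.76°  ✓
  (2,6): δ = 40.35°  ✓
  (3,4): δ = 138.33°  ·
  (3,5): δ = 109.89°  ·
  (3,6): δ = 86.48°  ·
  (4,5): δ = 151.56°  ·
  (4,6): δ = 128.15°  ·
  (5,6): δ = 156.59°  ·
antipodal pairs: 8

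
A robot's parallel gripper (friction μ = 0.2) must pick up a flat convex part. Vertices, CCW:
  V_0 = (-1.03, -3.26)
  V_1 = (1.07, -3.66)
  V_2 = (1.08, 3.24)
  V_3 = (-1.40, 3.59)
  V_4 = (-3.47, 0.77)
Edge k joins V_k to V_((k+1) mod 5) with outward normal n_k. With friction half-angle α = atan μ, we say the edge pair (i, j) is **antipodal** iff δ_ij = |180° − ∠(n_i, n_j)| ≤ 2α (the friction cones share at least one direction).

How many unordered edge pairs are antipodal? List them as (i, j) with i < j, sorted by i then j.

count = 1; pairs: (0,2)

α = atan 0.2 = 11.31°;  2α = 22.62°
n_0 = (-0.1871, -0.9823)
n_1 = (+1.0000, -0.0014)
n_2 = (+0.1397, +0.9902)
n_3 = (-0.8061, +0.5917)
n_4 = (-0.8554, -0.5179)
  (0,1): δ = 79.30°  ·
  (0,2): δ = 2.75°  ✓
  (0,3): δ = 64.50°  ·
  (0,4): δ = 131.98°  ·
  (1,2): δ = 97.95°  ·
  (1,3): δ = 36.20°  ·
  (1,4): δ = 31.28°  ·
  (2,3): δ = 118.25°  ·
  (2,4): δ = 50.77°  ·
  (3,4): δ = 112.53°  ·
antipodal pairs: 1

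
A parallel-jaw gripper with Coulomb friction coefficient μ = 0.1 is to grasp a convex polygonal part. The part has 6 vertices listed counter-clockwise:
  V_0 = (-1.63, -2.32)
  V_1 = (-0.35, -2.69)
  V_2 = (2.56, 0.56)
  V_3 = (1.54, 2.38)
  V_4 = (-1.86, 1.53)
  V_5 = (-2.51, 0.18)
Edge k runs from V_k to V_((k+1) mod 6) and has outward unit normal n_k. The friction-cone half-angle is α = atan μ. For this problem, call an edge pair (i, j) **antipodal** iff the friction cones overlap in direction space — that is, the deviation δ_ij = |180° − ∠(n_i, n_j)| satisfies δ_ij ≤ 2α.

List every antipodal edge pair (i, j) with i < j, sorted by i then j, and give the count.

α = atan 0.1 = 5.71°;  2α = 11.42°
n_0 = (-0.2777, -0.9607)
n_1 = (+0.7450, -0.6671)
n_2 = (+0.8723, +0.4889)
n_3 = (-0.2425, +0.9701)
n_4 = (-0.9010, +0.4338)
n_5 = (-0.9433, -0.3320)
  (0,1): δ = 115.72°  ·
  (0,2): δ = 44.61°  ·
  (0,3): δ = 30.16°  ·
  (0,4): δ = 80.41°  ·
  (0,5): δ = 125.51°  ·
  (1,2): δ = 108.89°  ·
  (1,3): δ = 34.12°  ·
  (1,4): δ = 16.13°  ·
  (1,5): δ = 61.23°  ·
  (2,3): δ = 105.23°  ·
  (2,4): δ = 54.98°  ·
  (2,5): δ = 9.88°  ✓
  (3,4): δ = 129.75°  ·
  (3,5): δ = 84.64°  ·
  (4,5): δ = 134.90°  ·
antipodal pairs: 1

count = 1; pairs: (2,5)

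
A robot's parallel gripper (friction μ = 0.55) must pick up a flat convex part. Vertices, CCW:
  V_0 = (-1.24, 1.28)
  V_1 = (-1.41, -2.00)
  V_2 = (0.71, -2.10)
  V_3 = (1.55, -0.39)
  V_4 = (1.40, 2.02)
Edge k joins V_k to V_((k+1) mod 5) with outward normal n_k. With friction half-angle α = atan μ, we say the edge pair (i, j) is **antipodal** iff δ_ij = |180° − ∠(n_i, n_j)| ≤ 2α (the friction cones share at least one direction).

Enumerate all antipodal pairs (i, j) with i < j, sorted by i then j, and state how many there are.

α = atan 0.55 = 28.81°;  2α = 57.62°
n_0 = (-0.9987, +0.0518)
n_1 = (-0.0471, -0.9989)
n_2 = (+0.8976, -0.4409)
n_3 = (+0.9981, +0.0621)
n_4 = (-0.2699, +0.9629)
  (0,1): δ = 89.73°  ·
  (0,2): δ = 23.19°  ✓
  (0,3): δ = 6.53°  ✓
  (0,4): δ = 108.63°  ·
  (1,2): δ = 113.46°  ·
  (1,3): δ = 83.74°  ·
  (1,4): δ = 18.36°  ✓
  (2,3): δ = 150.28°  ·
  (2,4): δ = 48.18°  ✓
  (3,4): δ = 77.90°  ·
antipodal pairs: 4

count = 4; pairs: (0,2), (0,3), (1,4), (2,4)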